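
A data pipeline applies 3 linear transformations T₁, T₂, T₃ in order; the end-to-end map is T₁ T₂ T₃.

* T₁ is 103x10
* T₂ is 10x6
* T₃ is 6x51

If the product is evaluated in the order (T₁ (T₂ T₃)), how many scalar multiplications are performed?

55590

(T₂ T₃): 10×6 by 6×51 → 10×51, cost 10·6·51 = 3060
(T₁ (T₂ T₃)): 103×10 by 10×51 → 103×51, cost 103·10·51 = 52530; cumulative 55590
Total: 55590 scalar multiplications.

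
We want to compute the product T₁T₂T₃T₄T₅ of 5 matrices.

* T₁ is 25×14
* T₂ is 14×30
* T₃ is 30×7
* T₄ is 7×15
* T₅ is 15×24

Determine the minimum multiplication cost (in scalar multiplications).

12110

Adjacent pairs: T₁T₂ = 25·14·30 = 10500; T₂T₃ = 14·30·7 = 2940; T₃T₄ = 30·7·15 = 3150; T₄T₅ = 7·15·24 = 2520.
Length 3: T₁..T₃: k=1: 0+2940+25·14·7=5390; k=2: 10500+0+25·30·7=15750 → min 5390 | T₂..T₄: k=2: 0+3150+14·30·15=9450; k=3: 2940+0+14·7·15=4410 → min 4410 | T₃..T₅: k=3: 0+2520+30·7·24=7560; k=4: 3150+0+30·15·24=13950 → min 7560.
Length 4: T₁..T₄: k=1: 0+4410+25·14·15=9660; k=2: 10500+3150+25·30·15=24900; k=3: 5390+0+25·7·15=8015 → min 8015 | T₂..T₅: k=2: 0+7560+14·30·24=17640; k=3: 2940+2520+14·7·24=7812; k=4: 4410+0+14·15·24=9450 → min 7812.
Length 5: T₁..T₅: k=1: 0+7812+25·14·24=16212; k=2: 10500+7560+25·30·24=36060; k=3: 5390+2520+25·7·24=12110; k=4: 8015+0+25·15·24=17015 → min 12110.
Optimal order: ((T₁(T₂T₃))(T₄T₅)) with cost 12110.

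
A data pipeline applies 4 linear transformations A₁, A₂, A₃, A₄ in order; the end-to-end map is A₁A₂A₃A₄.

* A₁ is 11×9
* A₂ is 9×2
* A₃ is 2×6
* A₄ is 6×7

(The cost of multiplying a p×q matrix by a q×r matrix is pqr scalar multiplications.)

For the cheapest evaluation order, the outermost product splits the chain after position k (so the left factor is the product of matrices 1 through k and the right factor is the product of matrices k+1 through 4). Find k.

2

Adjacent pairs: A₁A₂ = 11·9·2 = 198; A₂A₃ = 9·2·6 = 108; A₃A₄ = 2·6·7 = 84.
Length 3: A₁..A₃: k=1: 0+108+11·9·6=702; k=2: 198+0+11·2·6=330 → min 330 | A₂..A₄: k=2: 0+84+9·2·7=210; k=3: 108+0+9·6·7=486 → min 210.
Top-level splits: k=1: (A₁..A₁)·(A₂..A₄) → 0+210+11·9·7 = 903; k=2: (A₁..A₂)·(A₃..A₄) → 198+84+11·2·7 = 436; k=3: (A₁..A₃)·(A₄..A₄) → 330+0+11·6·7 = 792.
Best split is after A₂, i.e. k = 2.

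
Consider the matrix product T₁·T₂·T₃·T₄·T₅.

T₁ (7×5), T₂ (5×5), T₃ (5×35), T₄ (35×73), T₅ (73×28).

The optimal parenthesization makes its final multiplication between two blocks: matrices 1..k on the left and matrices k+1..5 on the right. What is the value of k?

Adjacent pairs: T₁T₂ = 7·5·5 = 175; T₂T₃ = 5·5·35 = 875; T₃T₄ = 5·35·73 = 12775; T₄T₅ = 35·73·28 = 71540.
Length 3: T₁..T₃: k=1: 0+875+7·5·35=2100; k=2: 175+0+7·5·35=1400 → min 1400 | T₂..T₄: k=2: 0+12775+5·5·73=14600; k=3: 875+0+5·35·73=13650 → min 13650 | T₃..T₅: k=3: 0+71540+5·35·28=76440; k=4: 12775+0+5·73·28=22995 → min 22995.
Length 4: T₁..T₄: k=1: 0+13650+7·5·73=16205; k=2: 175+12775+7·5·73=15505; k=3: 1400+0+7·35·73=19285 → min 15505 | T₂..T₅: k=2: 0+22995+5·5·28=23695; k=3: 875+71540+5·35·28=77315; k=4: 13650+0+5·73·28=23870 → min 23695.
Top-level splits: k=1: (T₁..T₁)·(T₂..T₅) → 0+23695+7·5·28 = 24675; k=2: (T₁..T₂)·(T₃..T₅) → 175+22995+7·5·28 = 24150; k=3: (T₁..T₃)·(T₄..T₅) → 1400+71540+7·35·28 = 79800; k=4: (T₁..T₄)·(T₅..T₅) → 15505+0+7·73·28 = 29813.
Best split is after T₂, i.e. k = 2.

2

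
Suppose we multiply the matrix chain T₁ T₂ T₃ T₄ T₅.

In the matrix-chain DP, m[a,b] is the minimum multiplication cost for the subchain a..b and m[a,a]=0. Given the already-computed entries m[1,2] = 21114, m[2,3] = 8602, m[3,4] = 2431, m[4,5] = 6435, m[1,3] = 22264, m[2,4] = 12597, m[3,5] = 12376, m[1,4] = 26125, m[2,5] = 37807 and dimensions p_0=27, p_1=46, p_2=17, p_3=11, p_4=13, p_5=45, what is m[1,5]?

41920

m[1,5] = min over k∈[1,4] of m[1,k]+m[k+1,5]+p_{0}·p_k·p_{5}.
k=1: 0 + 37807 + 27·46·45 = 93697; k=2: 21114 + 12376 + 27·17·45 = 54145; k=3: 22264 + 6435 + 27·11·45 = 42064; k=4: 26125 + 0 + 27·13·45 = 41920.
Minimum: 41920 at k=4.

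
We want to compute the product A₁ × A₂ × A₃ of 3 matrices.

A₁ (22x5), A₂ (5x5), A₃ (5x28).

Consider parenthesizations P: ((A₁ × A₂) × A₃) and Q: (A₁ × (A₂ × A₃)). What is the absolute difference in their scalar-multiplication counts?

Order P = ((A₁ × A₂) × A₃): (A₁ × A₂): 22×5 by 5×5 → 22×5, cost 22·5·5 = 550; ((A₁ × A₂) × A₃): 22×5 by 5×28 → 22×28, cost 22·5·28 = 3080; cumulative 3630. Total 3630.
Order Q = (A₁ × (A₂ × A₃)): (A₂ × A₃): 5×5 by 5×28 → 5×28, cost 5·5·28 = 700; (A₁ × (A₂ × A₃)): 22×5 by 5×28 → 22×28, cost 22·5·28 = 3080; cumulative 3780. Total 3780.
Difference: |3630 − 3780| = 150.

150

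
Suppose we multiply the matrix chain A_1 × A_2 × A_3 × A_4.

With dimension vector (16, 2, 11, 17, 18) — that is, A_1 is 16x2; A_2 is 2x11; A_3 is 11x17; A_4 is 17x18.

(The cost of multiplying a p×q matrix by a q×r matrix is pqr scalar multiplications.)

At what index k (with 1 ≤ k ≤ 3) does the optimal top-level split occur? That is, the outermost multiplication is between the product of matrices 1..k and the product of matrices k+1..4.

Adjacent pairs: A_1A_2 = 16·2·11 = 352; A_2A_3 = 2·11·17 = 374; A_3A_4 = 11·17·18 = 3366.
Length 3: A_1..A_3: k=1: 0+374+16·2·17=918; k=2: 352+0+16·11·17=3344 → min 918 | A_2..A_4: k=2: 0+3366+2·11·18=3762; k=3: 374+0+2·17·18=986 → min 986.
Top-level splits: k=1: (A_1..A_1)·(A_2..A_4) → 0+986+16·2·18 = 1562; k=2: (A_1..A_2)·(A_3..A_4) → 352+3366+16·11·18 = 6886; k=3: (A_1..A_3)·(A_4..A_4) → 918+0+16·17·18 = 5814.
Best split is after A_1, i.e. k = 1.

1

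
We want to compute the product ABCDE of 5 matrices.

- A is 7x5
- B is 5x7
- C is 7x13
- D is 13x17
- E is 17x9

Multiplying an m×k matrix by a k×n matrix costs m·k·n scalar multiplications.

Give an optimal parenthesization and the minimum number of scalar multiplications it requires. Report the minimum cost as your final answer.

Adjacent pairs: AB = 7·5·7 = 245; BC = 5·7·13 = 455; CD = 7·13·17 = 1547; DE = 13·17·9 = 1989.
Length 3: A..C: k=1: 0+455+7·5·13=910; k=2: 245+0+7·7·13=882 → min 882 | B..D: k=2: 0+1547+5·7·17=2142; k=3: 455+0+5·13·17=1560 → min 1560 | C..E: k=3: 0+1989+7·13·9=2808; k=4: 1547+0+7·17·9=2618 → min 2618.
Length 4: A..D: k=1: 0+1560+7·5·17=2155; k=2: 245+1547+7·7·17=2625; k=3: 882+0+7·13·17=2429 → min 2155 | B..E: k=2: 0+2618+5·7·9=2933; k=3: 455+1989+5·13·9=3029; k=4: 1560+0+5·17·9=2325 → min 2325.
Length 5: A..E: k=1: 0+2325+7·5·9=2640; k=2: 245+2618+7·7·9=3304; k=3: 882+1989+7·13·9=3690; k=4: 2155+0+7·17·9=3226 → min 2640.
Optimal parenthesization: (A(((BC)D)E)) with cost 2640.

2640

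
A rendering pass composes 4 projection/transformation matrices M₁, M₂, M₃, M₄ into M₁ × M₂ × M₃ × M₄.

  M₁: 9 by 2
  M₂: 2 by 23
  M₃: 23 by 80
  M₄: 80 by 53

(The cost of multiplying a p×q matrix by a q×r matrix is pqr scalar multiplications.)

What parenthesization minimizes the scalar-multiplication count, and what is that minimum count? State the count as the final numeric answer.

Adjacent pairs: M₁M₂ = 9·2·23 = 414; M₂M₃ = 2·23·80 = 3680; M₃M₄ = 23·80·53 = 97520.
Length 3: M₁..M₃: k=1: 0+3680+9·2·80=5120; k=2: 414+0+9·23·80=16974 → min 5120 | M₂..M₄: k=2: 0+97520+2·23·53=99958; k=3: 3680+0+2·80·53=12160 → min 12160.
Length 4: M₁..M₄: k=1: 0+12160+9·2·53=13114; k=2: 414+97520+9·23·53=108905; k=3: 5120+0+9·80·53=43280 → min 13114.
Optimal parenthesization: (M₁ × ((M₂ × M₃) × M₄)) with cost 13114.

13114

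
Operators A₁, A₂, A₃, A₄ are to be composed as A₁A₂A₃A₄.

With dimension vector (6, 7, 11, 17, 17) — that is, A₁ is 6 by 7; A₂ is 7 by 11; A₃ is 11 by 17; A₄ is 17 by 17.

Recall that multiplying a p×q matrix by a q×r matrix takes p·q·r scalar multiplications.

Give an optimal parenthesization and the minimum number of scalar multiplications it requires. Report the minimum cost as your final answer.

3318

Adjacent pairs: A₁A₂ = 6·7·11 = 462; A₂A₃ = 7·11·17 = 1309; A₃A₄ = 11·17·17 = 3179.
Length 3: A₁..A₃: k=1: 0+1309+6·7·17=2023; k=2: 462+0+6·11·17=1584 → min 1584 | A₂..A₄: k=2: 0+3179+7·11·17=4488; k=3: 1309+0+7·17·17=3332 → min 3332.
Length 4: A₁..A₄: k=1: 0+3332+6·7·17=4046; k=2: 462+3179+6·11·17=4763; k=3: 1584+0+6·17·17=3318 → min 3318.
Optimal parenthesization: (((A₁A₂)A₃)A₄) with cost 3318.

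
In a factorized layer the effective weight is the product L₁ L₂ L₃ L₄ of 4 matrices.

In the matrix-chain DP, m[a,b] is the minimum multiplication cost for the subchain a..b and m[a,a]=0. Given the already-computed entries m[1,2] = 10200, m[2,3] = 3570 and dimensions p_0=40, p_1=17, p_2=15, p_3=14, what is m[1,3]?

m[1,3] = min over k∈[1,2] of m[1,k]+m[k+1,3]+p_{0}·p_k·p_{3}.
k=1: 0 + 3570 + 40·17·14 = 13090; k=2: 10200 + 0 + 40·15·14 = 18600.
Minimum: 13090 at k=1.

13090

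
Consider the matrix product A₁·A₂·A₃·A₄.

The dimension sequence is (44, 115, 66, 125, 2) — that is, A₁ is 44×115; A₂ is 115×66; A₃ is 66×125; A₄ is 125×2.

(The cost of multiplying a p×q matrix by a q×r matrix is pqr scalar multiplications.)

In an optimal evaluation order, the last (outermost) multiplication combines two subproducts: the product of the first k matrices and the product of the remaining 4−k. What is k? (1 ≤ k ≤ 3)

Adjacent pairs: A₁A₂ = 44·115·66 = 333960; A₂A₃ = 115·66·125 = 948750; A₃A₄ = 66·125·2 = 16500.
Length 3: A₁..A₃: k=1: 0+948750+44·115·125=1581250; k=2: 333960+0+44·66·125=696960 → min 696960 | A₂..A₄: k=2: 0+16500+115·66·2=31680; k=3: 948750+0+115·125·2=977500 → min 31680.
Top-level splits: k=1: (A₁..A₁)·(A₂..A₄) → 0+31680+44·115·2 = 41800; k=2: (A₁..A₂)·(A₃..A₄) → 333960+16500+44·66·2 = 356268; k=3: (A₁..A₃)·(A₄..A₄) → 696960+0+44·125·2 = 707960.
Best split is after A₁, i.e. k = 1.

1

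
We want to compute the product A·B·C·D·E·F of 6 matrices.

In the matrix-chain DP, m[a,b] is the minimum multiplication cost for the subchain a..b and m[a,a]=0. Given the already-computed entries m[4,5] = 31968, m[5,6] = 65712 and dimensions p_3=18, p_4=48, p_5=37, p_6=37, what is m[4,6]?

56610

m[4,6] = min over k∈[4,5] of m[4,k]+m[k+1,6]+p_{3}·p_k·p_{6}.
k=4: 0 + 65712 + 18·48·37 = 97680; k=5: 31968 + 0 + 18·37·37 = 56610.
Minimum: 56610 at k=5.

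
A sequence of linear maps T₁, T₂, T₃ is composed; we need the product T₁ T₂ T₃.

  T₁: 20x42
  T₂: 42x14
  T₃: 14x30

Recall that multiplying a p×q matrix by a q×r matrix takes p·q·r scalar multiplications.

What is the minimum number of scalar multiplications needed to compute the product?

20160

Order (T₁ (T₂ T₃)): (T₂ T₃): 42×14 by 14×30 → 42×30, cost 42·14·30 = 17640; (T₁ (T₂ T₃)): 20×42 by 42×30 → 20×30, cost 20·42·30 = 25200; cumulative 42840. Total 42840.
Order ((T₁ T₂) T₃): (T₁ T₂): 20×42 by 42×14 → 20×14, cost 20·42·14 = 11760; ((T₁ T₂) T₃): 20×14 by 14×30 → 20×30, cost 20·14·30 = 8400; cumulative 20160. Total 20160.
Minimum: 20160.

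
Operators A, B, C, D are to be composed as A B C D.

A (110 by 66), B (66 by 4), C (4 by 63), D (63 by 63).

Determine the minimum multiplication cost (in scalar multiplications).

72636

Adjacent pairs: AB = 110·66·4 = 29040; BC = 66·4·63 = 16632; CD = 4·63·63 = 15876.
Length 3: A..C: k=1: 0+16632+110·66·63=474012; k=2: 29040+0+110·4·63=56760 → min 56760 | B..D: k=2: 0+15876+66·4·63=32508; k=3: 16632+0+66·63·63=278586 → min 32508.
Length 4: A..D: k=1: 0+32508+110·66·63=489888; k=2: 29040+15876+110·4·63=72636; k=3: 56760+0+110·63·63=493350 → min 72636.
Optimal order: ((A B) (C D)) with cost 72636.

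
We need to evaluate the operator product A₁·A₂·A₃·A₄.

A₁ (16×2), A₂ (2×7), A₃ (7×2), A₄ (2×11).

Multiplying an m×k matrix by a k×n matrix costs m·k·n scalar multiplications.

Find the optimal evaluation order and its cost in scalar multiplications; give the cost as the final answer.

424

Adjacent pairs: A₁A₂ = 16·2·7 = 224; A₂A₃ = 2·7·2 = 28; A₃A₄ = 7·2·11 = 154.
Length 3: A₁..A₃: k=1: 0+28+16·2·2=92; k=2: 224+0+16·7·2=448 → min 92 | A₂..A₄: k=2: 0+154+2·7·11=308; k=3: 28+0+2·2·11=72 → min 72.
Length 4: A₁..A₄: k=1: 0+72+16·2·11=424; k=2: 224+154+16·7·11=1610; k=3: 92+0+16·2·11=444 → min 424.
Optimal parenthesization: (A₁·((A₂·A₃)·A₄)) with cost 424.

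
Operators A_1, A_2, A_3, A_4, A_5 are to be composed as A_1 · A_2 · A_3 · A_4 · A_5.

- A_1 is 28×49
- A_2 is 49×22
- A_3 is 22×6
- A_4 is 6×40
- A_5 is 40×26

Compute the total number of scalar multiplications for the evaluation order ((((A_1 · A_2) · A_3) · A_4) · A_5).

(A_1 · A_2): 28×49 by 49×22 → 28×22, cost 28·49·22 = 30184
((A_1 · A_2) · A_3): 28×22 by 22×6 → 28×6, cost 28·22·6 = 3696; cumulative 33880
(((A_1 · A_2) · A_3) · A_4): 28×6 by 6×40 → 28×40, cost 28·6·40 = 6720; cumulative 40600
((((A_1 · A_2) · A_3) · A_4) · A_5): 28×40 by 40×26 → 28×26, cost 28·40·26 = 29120; cumulative 69720
Total: 69720 scalar multiplications.

69720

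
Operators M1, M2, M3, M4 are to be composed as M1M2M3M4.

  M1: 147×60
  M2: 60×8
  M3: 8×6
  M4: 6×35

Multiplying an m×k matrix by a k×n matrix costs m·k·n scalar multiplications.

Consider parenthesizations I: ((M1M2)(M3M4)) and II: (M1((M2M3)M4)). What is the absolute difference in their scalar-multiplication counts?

210780

Order I = ((M1M2)(M3M4)): (M1M2): 147×60 by 60×8 → 147×8, cost 147·60·8 = 70560; (M3M4): 8×6 by 6×35 → 8×35, cost 8·6·35 = 1680; ((M1M2)(M3M4)): 147×8 by 8×35 → 147×35, cost 147·8·35 = 41160; cumulative 113400. Total 113400.
Order II = (M1((M2M3)M4)): (M2M3): 60×8 by 8×6 → 60×6, cost 60·8·6 = 2880; ((M2M3)M4): 60×6 by 6×35 → 60×35, cost 60·6·35 = 12600; cumulative 15480; (M1((M2M3)M4)): 147×60 by 60×35 → 147×35, cost 147·60·35 = 308700; cumulative 324180. Total 324180.
Difference: |113400 − 324180| = 210780.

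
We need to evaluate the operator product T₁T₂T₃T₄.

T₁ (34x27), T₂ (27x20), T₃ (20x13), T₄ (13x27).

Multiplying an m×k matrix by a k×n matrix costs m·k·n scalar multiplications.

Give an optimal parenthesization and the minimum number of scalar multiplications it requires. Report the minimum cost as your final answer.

Adjacent pairs: T₁T₂ = 34·27·20 = 18360; T₂T₃ = 27·20·13 = 7020; T₃T₄ = 20·13·27 = 7020.
Length 3: T₁..T₃: k=1: 0+7020+34·27·13=18954; k=2: 18360+0+34·20·13=27200 → min 18954 | T₂..T₄: k=2: 0+7020+27·20·27=21600; k=3: 7020+0+27·13·27=16497 → min 16497.
Length 4: T₁..T₄: k=1: 0+16497+34·27·27=41283; k=2: 18360+7020+34·20·27=43740; k=3: 18954+0+34·13·27=30888 → min 30888.
Optimal parenthesization: ((T₁(T₂T₃))T₄) with cost 30888.

30888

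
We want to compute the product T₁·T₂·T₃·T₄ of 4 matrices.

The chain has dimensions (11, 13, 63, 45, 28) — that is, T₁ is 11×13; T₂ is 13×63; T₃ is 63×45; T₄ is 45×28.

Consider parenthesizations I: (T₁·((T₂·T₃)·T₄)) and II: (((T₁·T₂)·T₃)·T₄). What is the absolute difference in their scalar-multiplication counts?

3185

Order I = (T₁·((T₂·T₃)·T₄)): (T₂·T₃): 13×63 by 63×45 → 13×45, cost 13·63·45 = 36855; ((T₂·T₃)·T₄): 13×45 by 45×28 → 13×28, cost 13·45·28 = 16380; cumulative 53235; (T₁·((T₂·T₃)·T₄)): 11×13 by 13×28 → 11×28, cost 11·13·28 = 4004; cumulative 57239. Total 57239.
Order II = (((T₁·T₂)·T₃)·T₄): (T₁·T₂): 11×13 by 13×63 → 11×63, cost 11·13·63 = 9009; ((T₁·T₂)·T₃): 11×63 by 63×45 → 11×45, cost 11·63·45 = 31185; cumulative 40194; (((T₁·T₂)·T₃)·T₄): 11×45 by 45×28 → 11×28, cost 11·45·28 = 13860; cumulative 54054. Total 54054.
Difference: |57239 − 54054| = 3185.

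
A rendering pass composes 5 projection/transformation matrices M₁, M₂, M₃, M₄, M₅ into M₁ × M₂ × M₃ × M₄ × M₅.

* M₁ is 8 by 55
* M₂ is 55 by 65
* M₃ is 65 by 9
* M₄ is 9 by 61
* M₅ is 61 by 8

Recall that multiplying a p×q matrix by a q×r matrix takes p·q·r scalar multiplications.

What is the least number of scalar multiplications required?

Adjacent pairs: M₁M₂ = 8·55·65 = 28600; M₂M₃ = 55·65·9 = 32175; M₃M₄ = 65·9·61 = 35685; M₄M₅ = 9·61·8 = 4392.
Length 3: M₁..M₃: k=1: 0+32175+8·55·9=36135; k=2: 28600+0+8·65·9=33280 → min 33280 | M₂..M₄: k=2: 0+35685+55·65·61=253760; k=3: 32175+0+55·9·61=62370 → min 62370 | M₃..M₅: k=3: 0+4392+65·9·8=9072; k=4: 35685+0+65·61·8=67405 → min 9072.
Length 4: M₁..M₄: k=1: 0+62370+8·55·61=89210; k=2: 28600+35685+8·65·61=96005; k=3: 33280+0+8·9·61=37672 → min 37672 | M₂..M₅: k=2: 0+9072+55·65·8=37672; k=3: 32175+4392+55·9·8=40527; k=4: 62370+0+55·61·8=89210 → min 37672.
Length 5: M₁..M₅: k=1: 0+37672+8·55·8=41192; k=2: 28600+9072+8·65·8=41832; k=3: 33280+4392+8·9·8=38248; k=4: 37672+0+8·61·8=41576 → min 38248.
Optimal order: (((M₁ × M₂) × M₃) × (M₄ × M₅)) with cost 38248.

38248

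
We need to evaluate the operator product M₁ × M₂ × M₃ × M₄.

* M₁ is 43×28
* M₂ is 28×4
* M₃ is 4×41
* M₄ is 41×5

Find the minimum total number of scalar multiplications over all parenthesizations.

6496

Adjacent pairs: M₁M₂ = 43·28·4 = 4816; M₂M₃ = 28·4·41 = 4592; M₃M₄ = 4·41·5 = 820.
Length 3: M₁..M₃: k=1: 0+4592+43·28·41=53956; k=2: 4816+0+43·4·41=11868 → min 11868 | M₂..M₄: k=2: 0+820+28·4·5=1380; k=3: 4592+0+28·41·5=10332 → min 1380.
Length 4: M₁..M₄: k=1: 0+1380+43·28·5=7400; k=2: 4816+820+43·4·5=6496; k=3: 11868+0+43·41·5=20683 → min 6496.
Optimal order: ((M₁ × M₂) × (M₃ × M₄)) with cost 6496.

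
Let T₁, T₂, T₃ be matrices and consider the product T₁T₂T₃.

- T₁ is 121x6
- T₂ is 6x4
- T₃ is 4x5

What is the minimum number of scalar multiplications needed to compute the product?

Order (T₁(T₂T₃)): (T₂T₃): 6×4 by 4×5 → 6×5, cost 6·4·5 = 120; (T₁(T₂T₃)): 121×6 by 6×5 → 121×5, cost 121·6·5 = 3630; cumulative 3750. Total 3750.
Order ((T₁T₂)T₃): (T₁T₂): 121×6 by 6×4 → 121×4, cost 121·6·4 = 2904; ((T₁T₂)T₃): 121×4 by 4×5 → 121×5, cost 121·4·5 = 2420; cumulative 5324. Total 5324.
Minimum: 3750.

3750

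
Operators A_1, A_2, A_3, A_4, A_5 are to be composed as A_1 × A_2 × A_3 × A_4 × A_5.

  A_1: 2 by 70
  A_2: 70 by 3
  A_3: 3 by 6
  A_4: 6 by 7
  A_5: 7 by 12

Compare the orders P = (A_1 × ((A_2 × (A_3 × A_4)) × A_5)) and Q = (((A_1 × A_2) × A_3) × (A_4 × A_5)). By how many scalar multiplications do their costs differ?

Order P = (A_1 × ((A_2 × (A_3 × A_4)) × A_5)): (A_3 × A_4): 3×6 by 6×7 → 3×7, cost 3·6·7 = 126; (A_2 × (A_3 × A_4)): 70×3 by 3×7 → 70×7, cost 70·3·7 = 1470; cumulative 1596; ((A_2 × (A_3 × A_4)) × A_5): 70×7 by 7×12 → 70×12, cost 70·7·12 = 5880; cumulative 7476; (A_1 × ((A_2 × (A_3 × A_4)) × A_5)): 2×70 by 70×12 → 2×12, cost 2·70·12 = 1680; cumulative 9156. Total 9156.
Order Q = (((A_1 × A_2) × A_3) × (A_4 × A_5)): (A_1 × A_2): 2×70 by 70×3 → 2×3, cost 2·70·3 = 420; ((A_1 × A_2) × A_3): 2×3 by 3×6 → 2×6, cost 2·3·6 = 36; cumulative 456; (A_4 × A_5): 6×7 by 7×12 → 6×12, cost 6·7·12 = 504; (((A_1 × A_2) × A_3) × (A_4 × A_5)): 2×6 by 6×12 → 2×12, cost 2·6·12 = 144; cumulative 1104. Total 1104.
Difference: |9156 − 1104| = 8052.

8052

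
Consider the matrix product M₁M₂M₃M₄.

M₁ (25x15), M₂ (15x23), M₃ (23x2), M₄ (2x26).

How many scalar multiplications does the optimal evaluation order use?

Adjacent pairs: M₁M₂ = 25·15·23 = 8625; M₂M₃ = 15·23·2 = 690; M₃M₄ = 23·2·26 = 1196.
Length 3: M₁..M₃: k=1: 0+690+25·15·2=1440; k=2: 8625+0+25·23·2=9775 → min 1440 | M₂..M₄: k=2: 0+1196+15·23·26=10166; k=3: 690+0+15·2·26=1470 → min 1470.
Length 4: M₁..M₄: k=1: 0+1470+25·15·26=11220; k=2: 8625+1196+25·23·26=24771; k=3: 1440+0+25·2·26=2740 → min 2740.
Optimal order: ((M₁(M₂M₃))M₄) with cost 2740.

2740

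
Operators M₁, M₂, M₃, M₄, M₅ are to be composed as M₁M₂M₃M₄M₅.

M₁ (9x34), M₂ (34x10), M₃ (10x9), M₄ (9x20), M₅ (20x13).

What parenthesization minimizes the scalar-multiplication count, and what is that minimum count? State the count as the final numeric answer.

7263

Adjacent pairs: M₁M₂ = 9·34·10 = 3060; M₂M₃ = 34·10·9 = 3060; M₃M₄ = 10·9·20 = 1800; M₄M₅ = 9·20·13 = 2340.
Length 3: M₁..M₃: k=1: 0+3060+9·34·9=5814; k=2: 3060+0+9·10·9=3870 → min 3870 | M₂..M₄: k=2: 0+1800+34·10·20=8600; k=3: 3060+0+34·9·20=9180 → min 8600 | M₃..M₅: k=3: 0+2340+10·9·13=3510; k=4: 1800+0+10·20·13=4400 → min 3510.
Length 4: M₁..M₄: k=1: 0+8600+9·34·20=14720; k=2: 3060+1800+9·10·20=6660; k=3: 3870+0+9·9·20=5490 → min 5490 | M₂..M₅: k=2: 0+3510+34·10·13=7930; k=3: 3060+2340+34·9·13=9378; k=4: 8600+0+34·20·13=17440 → min 7930.
Length 5: M₁..M₅: k=1: 0+7930+9·34·13=11908; k=2: 3060+3510+9·10·13=7740; k=3: 3870+2340+9·9·13=7263; k=4: 5490+0+9·20·13=7830 → min 7263.
Optimal parenthesization: (((M₁M₂)M₃)(M₄M₅)) with cost 7263.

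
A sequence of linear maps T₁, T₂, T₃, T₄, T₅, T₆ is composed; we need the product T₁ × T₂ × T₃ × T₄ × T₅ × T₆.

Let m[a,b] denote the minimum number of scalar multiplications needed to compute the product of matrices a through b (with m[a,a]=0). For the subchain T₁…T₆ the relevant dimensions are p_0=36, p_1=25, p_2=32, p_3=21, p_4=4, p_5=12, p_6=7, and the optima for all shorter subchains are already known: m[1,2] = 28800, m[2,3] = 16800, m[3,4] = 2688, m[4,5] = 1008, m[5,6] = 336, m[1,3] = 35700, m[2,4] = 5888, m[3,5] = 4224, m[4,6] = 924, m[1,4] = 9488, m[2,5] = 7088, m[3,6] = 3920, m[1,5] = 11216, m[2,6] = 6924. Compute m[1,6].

10832

m[1,6] = min over k∈[1,5] of m[1,k]+m[k+1,6]+p_{0}·p_k·p_{6}.
k=1: 0 + 6924 + 36·25·7 = 13224; k=2: 28800 + 3920 + 36·32·7 = 40784; k=3: 35700 + 924 + 36·21·7 = 41916; k=4: 9488 + 336 + 36·4·7 = 10832; k=5: 11216 + 0 + 36·12·7 = 14240.
Minimum: 10832 at k=4.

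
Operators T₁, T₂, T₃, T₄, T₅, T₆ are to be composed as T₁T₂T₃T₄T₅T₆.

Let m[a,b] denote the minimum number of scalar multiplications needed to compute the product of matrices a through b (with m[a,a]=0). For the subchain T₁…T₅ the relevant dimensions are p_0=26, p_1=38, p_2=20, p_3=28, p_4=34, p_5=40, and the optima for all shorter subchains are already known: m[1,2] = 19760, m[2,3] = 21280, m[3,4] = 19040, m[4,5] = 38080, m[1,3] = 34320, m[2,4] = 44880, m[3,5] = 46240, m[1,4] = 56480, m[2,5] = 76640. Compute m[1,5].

m[1,5] = min over k∈[1,4] of m[1,k]+m[k+1,5]+p_{0}·p_k·p_{5}.
k=1: 0 + 76640 + 26·38·40 = 116160; k=2: 19760 + 46240 + 26·20·40 = 86800; k=3: 34320 + 38080 + 26·28·40 = 101520; k=4: 56480 + 0 + 26·34·40 = 91840.
Minimum: 86800 at k=2.

86800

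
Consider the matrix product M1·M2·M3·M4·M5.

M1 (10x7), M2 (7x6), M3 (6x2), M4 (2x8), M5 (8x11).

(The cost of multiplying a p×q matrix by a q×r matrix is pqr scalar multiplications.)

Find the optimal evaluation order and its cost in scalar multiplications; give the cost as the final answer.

Adjacent pairs: M1M2 = 10·7·6 = 420; M2M3 = 7·6·2 = 84; M3M4 = 6·2·8 = 96; M4M5 = 2·8·11 = 176.
Length 3: M1..M3: k=1: 0+84+10·7·2=224; k=2: 420+0+10·6·2=540 → min 224 | M2..M4: k=2: 0+96+7·6·8=432; k=3: 84+0+7·2·8=196 → min 196 | M3..M5: k=3: 0+176+6·2·11=308; k=4: 96+0+6·8·11=624 → min 308.
Length 4: M1..M4: k=1: 0+196+10·7·8=756; k=2: 420+96+10·6·8=996; k=3: 224+0+10·2·8=384 → min 384 | M2..M5: k=2: 0+308+7·6·11=770; k=3: 84+176+7·2·11=414; k=4: 196+0+7·8·11=812 → min 414.
Length 5: M1..M5: k=1: 0+414+10·7·11=1184; k=2: 420+308+10·6·11=1388; k=3: 224+176+10·2·11=620; k=4: 384+0+10·8·11=1264 → min 620.
Optimal parenthesization: ((M1·(M2·M3))·(M4·M5)) with cost 620.

620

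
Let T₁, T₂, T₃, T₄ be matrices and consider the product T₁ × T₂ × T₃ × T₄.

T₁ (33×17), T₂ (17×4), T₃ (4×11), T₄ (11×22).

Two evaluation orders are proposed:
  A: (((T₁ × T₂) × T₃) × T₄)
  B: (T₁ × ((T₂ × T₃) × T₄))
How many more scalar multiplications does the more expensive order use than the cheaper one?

5522

Order A = (((T₁ × T₂) × T₃) × T₄): (T₁ × T₂): 33×17 by 17×4 → 33×4, cost 33·17·4 = 2244; ((T₁ × T₂) × T₃): 33×4 by 4×11 → 33×11, cost 33·4·11 = 1452; cumulative 3696; (((T₁ × T₂) × T₃) × T₄): 33×11 by 11×22 → 33×22, cost 33·11·22 = 7986; cumulative 11682. Total 11682.
Order B = (T₁ × ((T₂ × T₃) × T₄)): (T₂ × T₃): 17×4 by 4×11 → 17×11, cost 17·4·11 = 748; ((T₂ × T₃) × T₄): 17×11 by 11×22 → 17×22, cost 17·11·22 = 4114; cumulative 4862; (T₁ × ((T₂ × T₃) × T₄)): 33×17 by 17×22 → 33×22, cost 33·17·22 = 12342; cumulative 17204. Total 17204.
Difference: |11682 − 17204| = 5522.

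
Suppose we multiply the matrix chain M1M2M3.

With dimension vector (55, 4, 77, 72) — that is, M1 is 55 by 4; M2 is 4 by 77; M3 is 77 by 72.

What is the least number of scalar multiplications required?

Order (M1(M2M3)): (M2M3): 4×77 by 77×72 → 4×72, cost 4·77·72 = 22176; (M1(M2M3)): 55×4 by 4×72 → 55×72, cost 55·4·72 = 15840; cumulative 38016. Total 38016.
Order ((M1M2)M3): (M1M2): 55×4 by 4×77 → 55×77, cost 55·4·77 = 16940; ((M1M2)M3): 55×77 by 77×72 → 55×72, cost 55·77·72 = 304920; cumulative 321860. Total 321860.
Minimum: 38016.

38016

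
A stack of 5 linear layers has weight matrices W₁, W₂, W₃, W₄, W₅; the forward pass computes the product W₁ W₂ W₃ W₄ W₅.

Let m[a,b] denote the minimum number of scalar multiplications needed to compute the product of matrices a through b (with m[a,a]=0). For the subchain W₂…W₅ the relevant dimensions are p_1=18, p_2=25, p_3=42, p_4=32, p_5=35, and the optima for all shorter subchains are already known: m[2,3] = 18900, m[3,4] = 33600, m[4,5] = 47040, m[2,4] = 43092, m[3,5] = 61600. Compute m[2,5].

63252

m[2,5] = min over k∈[2,4] of m[2,k]+m[k+1,5]+p_{1}·p_k·p_{5}.
k=2: 0 + 61600 + 18·25·35 = 77350; k=3: 18900 + 47040 + 18·42·35 = 92400; k=4: 43092 + 0 + 18·32·35 = 63252.
Minimum: 63252 at k=4.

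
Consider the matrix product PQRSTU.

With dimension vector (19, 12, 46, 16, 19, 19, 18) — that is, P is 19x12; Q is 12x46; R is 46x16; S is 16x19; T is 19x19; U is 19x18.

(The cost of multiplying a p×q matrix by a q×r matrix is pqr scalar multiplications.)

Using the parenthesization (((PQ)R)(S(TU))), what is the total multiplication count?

41914

(PQ): 19×12 by 12×46 → 19×46, cost 19·12·46 = 10488
((PQ)R): 19×46 by 46×16 → 19×16, cost 19·46·16 = 13984; cumulative 24472
(TU): 19×19 by 19×18 → 19×18, cost 19·19·18 = 6498
(S(TU)): 16×19 by 19×18 → 16×18, cost 16·19·18 = 5472; cumulative 11970
(((PQ)R)(S(TU))): 19×16 by 16×18 → 19×18, cost 19·16·18 = 5472; cumulative 41914
Total: 41914 scalar multiplications.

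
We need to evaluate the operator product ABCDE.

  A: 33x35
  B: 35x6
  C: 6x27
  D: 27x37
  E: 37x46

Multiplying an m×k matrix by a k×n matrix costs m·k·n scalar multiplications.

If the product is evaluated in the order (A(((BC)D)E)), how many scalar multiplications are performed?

(BC): 35×6 by 6×27 → 35×27, cost 35·6·27 = 5670
((BC)D): 35×27 by 27×37 → 35×37, cost 35·27·37 = 34965; cumulative 40635
(((BC)D)E): 35×37 by 37×46 → 35×46, cost 35·37·46 = 59570; cumulative 100205
(A(((BC)D)E)): 33×35 by 35×46 → 33×46, cost 33·35·46 = 53130; cumulative 153335
Total: 153335 scalar multiplications.

153335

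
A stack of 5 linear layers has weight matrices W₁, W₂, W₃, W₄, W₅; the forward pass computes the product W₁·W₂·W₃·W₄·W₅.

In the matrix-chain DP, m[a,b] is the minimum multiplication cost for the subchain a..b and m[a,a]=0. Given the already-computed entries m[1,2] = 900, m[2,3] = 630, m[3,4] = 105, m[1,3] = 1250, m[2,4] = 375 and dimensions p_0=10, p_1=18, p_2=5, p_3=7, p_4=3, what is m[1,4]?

915

m[1,4] = min over k∈[1,3] of m[1,k]+m[k+1,4]+p_{0}·p_k·p_{4}.
k=1: 0 + 375 + 10·18·3 = 915; k=2: 900 + 105 + 10·5·3 = 1155; k=3: 1250 + 0 + 10·7·3 = 1460.
Minimum: 915 at k=1.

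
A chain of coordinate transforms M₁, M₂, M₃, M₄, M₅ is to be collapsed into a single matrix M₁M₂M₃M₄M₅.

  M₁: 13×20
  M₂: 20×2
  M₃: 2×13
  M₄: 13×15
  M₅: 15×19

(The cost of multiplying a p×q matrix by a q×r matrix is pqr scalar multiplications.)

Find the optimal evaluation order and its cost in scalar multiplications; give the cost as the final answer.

1974

Adjacent pairs: M₁M₂ = 13·20·2 = 520; M₂M₃ = 20·2·13 = 520; M₃M₄ = 2·13·15 = 390; M₄M₅ = 13·15·19 = 3705.
Length 3: M₁..M₃: k=1: 0+520+13·20·13=3900; k=2: 520+0+13·2·13=858 → min 858 | M₂..M₄: k=2: 0+390+20·2·15=990; k=3: 520+0+20·13·15=4420 → min 990 | M₃..M₅: k=3: 0+3705+2·13·19=4199; k=4: 390+0+2·15·19=960 → min 960.
Length 4: M₁..M₄: k=1: 0+990+13·20·15=4890; k=2: 520+390+13·2·15=1300; k=3: 858+0+13·13·15=3393 → min 1300 | M₂..M₅: k=2: 0+960+20·2·19=1720; k=3: 520+3705+20·13·19=9165; k=4: 990+0+20·15·19=6690 → min 1720.
Length 5: M₁..M₅: k=1: 0+1720+13·20·19=6660; k=2: 520+960+13·2·19=1974; k=3: 858+3705+13·13·19=7774; k=4: 1300+0+13·15·19=5005 → min 1974.
Optimal parenthesization: ((M₁M₂)((M₃M₄)M₅)) with cost 1974.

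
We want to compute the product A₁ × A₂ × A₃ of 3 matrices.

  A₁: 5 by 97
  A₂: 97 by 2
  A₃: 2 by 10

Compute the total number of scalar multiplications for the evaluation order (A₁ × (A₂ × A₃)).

(A₂ × A₃): 97×2 by 2×10 → 97×10, cost 97·2·10 = 1940
(A₁ × (A₂ × A₃)): 5×97 by 97×10 → 5×10, cost 5·97·10 = 4850; cumulative 6790
Total: 6790 scalar multiplications.

6790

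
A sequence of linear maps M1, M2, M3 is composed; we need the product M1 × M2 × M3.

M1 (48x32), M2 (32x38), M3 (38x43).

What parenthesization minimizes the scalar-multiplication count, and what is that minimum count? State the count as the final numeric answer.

(M1 × (M2 × M3)): cost 118336.
((M1 × M2) × M3): cost 136800.
Optimal: (M1 × (M2 × M3)) with cost 118336.

118336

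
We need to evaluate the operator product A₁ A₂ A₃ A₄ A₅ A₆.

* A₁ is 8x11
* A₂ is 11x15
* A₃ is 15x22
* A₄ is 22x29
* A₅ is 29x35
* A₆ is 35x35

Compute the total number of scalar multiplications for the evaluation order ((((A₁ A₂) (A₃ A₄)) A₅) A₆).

(A₁ A₂): 8×11 by 11×15 → 8×15, cost 8·11·15 = 1320
(A₃ A₄): 15×22 by 22×29 → 15×29, cost 15·22·29 = 9570
((A₁ A₂) (A₃ A₄)): 8×15 by 15×29 → 8×29, cost 8·15·29 = 3480; cumulative 14370
(((A₁ A₂) (A₃ A₄)) A₅): 8×29 by 29×35 → 8×35, cost 8·29·35 = 8120; cumulative 22490
((((A₁ A₂) (A₃ A₄)) A₅) A₆): 8×35 by 35×35 → 8×35, cost 8·35·35 = 9800; cumulative 32290
Total: 32290 scalar multiplications.

32290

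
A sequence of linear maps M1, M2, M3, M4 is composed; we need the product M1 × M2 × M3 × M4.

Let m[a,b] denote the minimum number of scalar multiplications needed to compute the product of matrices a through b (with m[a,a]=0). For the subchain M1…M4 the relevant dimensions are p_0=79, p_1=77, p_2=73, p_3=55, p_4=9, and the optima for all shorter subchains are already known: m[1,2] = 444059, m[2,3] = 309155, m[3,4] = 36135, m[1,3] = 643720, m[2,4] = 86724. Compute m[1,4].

141471

m[1,4] = min over k∈[1,3] of m[1,k]+m[k+1,4]+p_{0}·p_k·p_{4}.
k=1: 0 + 86724 + 79·77·9 = 141471; k=2: 444059 + 36135 + 79·73·9 = 532097; k=3: 643720 + 0 + 79·55·9 = 682825.
Minimum: 141471 at k=1.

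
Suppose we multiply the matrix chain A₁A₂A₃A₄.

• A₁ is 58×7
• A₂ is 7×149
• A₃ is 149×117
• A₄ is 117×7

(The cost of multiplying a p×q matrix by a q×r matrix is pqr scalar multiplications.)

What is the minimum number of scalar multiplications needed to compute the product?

Adjacent pairs: A₁A₂ = 58·7·149 = 60494; A₂A₃ = 7·149·117 = 122031; A₃A₄ = 149·117·7 = 122031.
Length 3: A₁..A₃: k=1: 0+122031+58·7·117=169533; k=2: 60494+0+58·149·117=1071608 → min 169533 | A₂..A₄: k=2: 0+122031+7·149·7=129332; k=3: 122031+0+7·117·7=127764 → min 127764.
Length 4: A₁..A₄: k=1: 0+127764+58·7·7=130606; k=2: 60494+122031+58·149·7=243019; k=3: 169533+0+58·117·7=217035 → min 130606.
Optimal order: (A₁((A₂A₃)A₄)) with cost 130606.

130606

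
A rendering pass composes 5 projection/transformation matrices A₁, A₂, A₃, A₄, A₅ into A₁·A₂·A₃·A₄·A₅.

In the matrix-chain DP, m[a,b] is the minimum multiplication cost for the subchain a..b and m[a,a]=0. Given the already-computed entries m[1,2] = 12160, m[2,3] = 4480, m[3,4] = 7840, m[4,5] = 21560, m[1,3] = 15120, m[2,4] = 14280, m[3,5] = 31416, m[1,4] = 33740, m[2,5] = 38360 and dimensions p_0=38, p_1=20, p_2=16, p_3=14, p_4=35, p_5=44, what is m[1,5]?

60088

m[1,5] = min over k∈[1,4] of m[1,k]+m[k+1,5]+p_{0}·p_k·p_{5}.
k=1: 0 + 38360 + 38·20·44 = 71800; k=2: 12160 + 31416 + 38·16·44 = 70328; k=3: 15120 + 21560 + 38·14·44 = 60088; k=4: 33740 + 0 + 38·35·44 = 92260.
Minimum: 60088 at k=3.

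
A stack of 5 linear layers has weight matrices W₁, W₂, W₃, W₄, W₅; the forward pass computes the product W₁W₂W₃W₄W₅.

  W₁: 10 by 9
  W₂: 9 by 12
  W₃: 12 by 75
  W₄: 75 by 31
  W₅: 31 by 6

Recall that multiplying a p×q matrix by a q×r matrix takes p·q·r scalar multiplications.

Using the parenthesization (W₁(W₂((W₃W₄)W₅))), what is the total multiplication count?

31320

(W₃W₄): 12×75 by 75×31 → 12×31, cost 12·75·31 = 27900
((W₃W₄)W₅): 12×31 by 31×6 → 12×6, cost 12·31·6 = 2232; cumulative 30132
(W₂((W₃W₄)W₅)): 9×12 by 12×6 → 9×6, cost 9·12·6 = 648; cumulative 30780
(W₁(W₂((W₃W₄)W₅))): 10×9 by 9×6 → 10×6, cost 10·9·6 = 540; cumulative 31320
Total: 31320 scalar multiplications.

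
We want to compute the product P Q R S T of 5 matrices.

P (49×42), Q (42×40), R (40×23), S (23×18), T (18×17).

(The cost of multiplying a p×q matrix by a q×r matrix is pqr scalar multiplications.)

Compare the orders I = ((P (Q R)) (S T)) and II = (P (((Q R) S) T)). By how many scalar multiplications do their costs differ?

Order I = ((P (Q R)) (S T)): (Q R): 42×40 by 40×23 → 42×23, cost 42·40·23 = 38640; (P (Q R)): 49×42 by 42×23 → 49×23, cost 49·42·23 = 47334; cumulative 85974; (S T): 23×18 by 18×17 → 23×17, cost 23·18·17 = 7038; ((P (Q R)) (S T)): 49×23 by 23×17 → 49×17, cost 49·23·17 = 19159; cumulative 112171. Total 112171.
Order II = (P (((Q R) S) T)): (Q R): 42×40 by 40×23 → 42×23, cost 42·40·23 = 38640; ((Q R) S): 42×23 by 23×18 → 42×18, cost 42·23·18 = 17388; cumulative 56028; (((Q R) S) T): 42×18 by 18×17 → 42×17, cost 42·18·17 = 12852; cumulative 68880; (P (((Q R) S) T)): 49×42 by 42×17 → 49×17, cost 49·42·17 = 34986; cumulative 103866. Total 103866.
Difference: |112171 − 103866| = 8305.

8305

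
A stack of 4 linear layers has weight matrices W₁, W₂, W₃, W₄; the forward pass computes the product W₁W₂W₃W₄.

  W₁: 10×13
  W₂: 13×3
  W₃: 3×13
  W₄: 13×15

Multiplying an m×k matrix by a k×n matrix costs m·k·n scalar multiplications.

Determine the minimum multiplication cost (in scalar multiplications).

1425

Adjacent pairs: W₁W₂ = 10·13·3 = 390; W₂W₃ = 13·3·13 = 507; W₃W₄ = 3·13·15 = 585.
Length 3: W₁..W₃: k=1: 0+507+10·13·13=2197; k=2: 390+0+10·3·13=780 → min 780 | W₂..W₄: k=2: 0+585+13·3·15=1170; k=3: 507+0+13·13·15=3042 → min 1170.
Length 4: W₁..W₄: k=1: 0+1170+10·13·15=3120; k=2: 390+585+10·3·15=1425; k=3: 780+0+10·13·15=2730 → min 1425.
Optimal order: ((W₁W₂)(W₃W₄)) with cost 1425.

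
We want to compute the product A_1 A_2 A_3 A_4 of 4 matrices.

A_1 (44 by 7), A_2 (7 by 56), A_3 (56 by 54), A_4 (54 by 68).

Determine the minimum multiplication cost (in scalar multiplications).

Adjacent pairs: A_1A_2 = 44·7·56 = 17248; A_2A_3 = 7·56·54 = 21168; A_3A_4 = 56·54·68 = 205632.
Length 3: A_1..A_3: k=1: 0+21168+44·7·54=37800; k=2: 17248+0+44·56·54=150304 → min 37800 | A_2..A_4: k=2: 0+205632+7·56·68=232288; k=3: 21168+0+7·54·68=46872 → min 46872.
Length 4: A_1..A_4: k=1: 0+46872+44·7·68=67816; k=2: 17248+205632+44·56·68=390432; k=3: 37800+0+44·54·68=199368 → min 67816.
Optimal order: (A_1 ((A_2 A_3) A_4)) with cost 67816.

67816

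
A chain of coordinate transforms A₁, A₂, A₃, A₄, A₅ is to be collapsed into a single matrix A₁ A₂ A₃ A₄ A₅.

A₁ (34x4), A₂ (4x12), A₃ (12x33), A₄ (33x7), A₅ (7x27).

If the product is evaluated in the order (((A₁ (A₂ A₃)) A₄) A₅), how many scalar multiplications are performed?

(A₂ A₃): 4×12 by 12×33 → 4×33, cost 4·12·33 = 1584
(A₁ (A₂ A₃)): 34×4 by 4×33 → 34×33, cost 34·4·33 = 4488; cumulative 6072
((A₁ (A₂ A₃)) A₄): 34×33 by 33×7 → 34×7, cost 34·33·7 = 7854; cumulative 13926
(((A₁ (A₂ A₃)) A₄) A₅): 34×7 by 7×27 → 34×27, cost 34·7·27 = 6426; cumulative 20352
Total: 20352 scalar multiplications.

20352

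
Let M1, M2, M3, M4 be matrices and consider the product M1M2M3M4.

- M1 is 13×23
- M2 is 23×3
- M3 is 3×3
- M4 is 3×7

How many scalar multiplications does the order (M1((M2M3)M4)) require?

(M2M3): 23×3 by 3×3 → 23×3, cost 23·3·3 = 207
((M2M3)M4): 23×3 by 3×7 → 23×7, cost 23·3·7 = 483; cumulative 690
(M1((M2M3)M4)): 13×23 by 23×7 → 13×7, cost 13·23·7 = 2093; cumulative 2783
Total: 2783 scalar multiplications.

2783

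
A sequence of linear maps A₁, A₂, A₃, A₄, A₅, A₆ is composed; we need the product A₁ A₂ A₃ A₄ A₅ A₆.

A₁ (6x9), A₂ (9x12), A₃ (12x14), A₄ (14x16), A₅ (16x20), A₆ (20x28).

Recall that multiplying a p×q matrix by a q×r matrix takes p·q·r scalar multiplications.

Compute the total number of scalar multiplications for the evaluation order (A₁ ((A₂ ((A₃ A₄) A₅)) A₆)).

15240

(A₃ A₄): 12×14 by 14×16 → 12×16, cost 12·14·16 = 2688
((A₃ A₄) A₅): 12×16 by 16×20 → 12×20, cost 12·16·20 = 3840; cumulative 6528
(A₂ ((A₃ A₄) A₅)): 9×12 by 12×20 → 9×20, cost 9·12·20 = 2160; cumulative 8688
((A₂ ((A₃ A₄) A₅)) A₆): 9×20 by 20×28 → 9×28, cost 9·20·28 = 5040; cumulative 13728
(A₁ ((A₂ ((A₃ A₄) A₅)) A₆)): 6×9 by 9×28 → 6×28, cost 6·9·28 = 1512; cumulative 15240
Total: 15240 scalar multiplications.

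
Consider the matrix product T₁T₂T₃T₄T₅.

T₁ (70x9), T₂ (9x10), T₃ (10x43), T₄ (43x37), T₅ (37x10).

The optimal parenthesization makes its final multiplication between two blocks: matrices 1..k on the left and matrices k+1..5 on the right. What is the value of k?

1

Adjacent pairs: T₁T₂ = 70·9·10 = 6300; T₂T₃ = 9·10·43 = 3870; T₃T₄ = 10·43·37 = 15910; T₄T₅ = 43·37·10 = 15910.
Length 3: T₁..T₃: k=1: 0+3870+70·9·43=30960; k=2: 6300+0+70·10·43=36400 → min 30960 | T₂..T₄: k=2: 0+15910+9·10·37=19240; k=3: 3870+0+9·43·37=18189 → min 18189 | T₃..T₅: k=3: 0+15910+10·43·10=20210; k=4: 15910+0+10·37·10=19610 → min 19610.
Length 4: T₁..T₄: k=1: 0+18189+70·9·37=41499; k=2: 6300+15910+70·10·37=48110; k=3: 30960+0+70·43·37=142330 → min 41499 | T₂..T₅: k=2: 0+19610+9·10·10=20510; k=3: 3870+15910+9·43·10=23650; k=4: 18189+0+9·37·10=21519 → min 20510.
Top-level splits: k=1: (T₁..T₁)·(T₂..T₅) → 0+20510+70·9·10 = 26810; k=2: (T₁..T₂)·(T₃..T₅) → 6300+19610+70·10·10 = 32910; k=3: (T₁..T₃)·(T₄..T₅) → 30960+15910+70·43·10 = 76970; k=4: (T₁..T₄)·(T₅..T₅) → 41499+0+70·37·10 = 67399.
Best split is after T₁, i.e. k = 1.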